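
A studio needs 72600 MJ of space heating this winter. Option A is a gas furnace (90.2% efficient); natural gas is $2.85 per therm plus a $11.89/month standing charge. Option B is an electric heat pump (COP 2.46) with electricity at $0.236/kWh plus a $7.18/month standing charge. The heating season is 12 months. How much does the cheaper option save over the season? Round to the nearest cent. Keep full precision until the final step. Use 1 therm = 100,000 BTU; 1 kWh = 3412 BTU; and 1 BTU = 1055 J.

$295.96

Heat load = 72600 MJ = 72,600,000,000 J / 1055 = 68,815,166 BTU
Gas: input = 68,815,166 / 0.902 = 76,291,758 BTU = 762.9 therm → 762.9 × $2.85 = $2,174.32; + 12 × $11.89 standing = $2,317.00
Heat pump: 68,815,166 BTU / 3412 = 20,170 kWh heat; / 2.46 = 8,199 kWh in → × $0.236 = $1,934.87; + 12 × $7.18 standing = $2,021.03
Difference = |$2,317.00 − $2,021.03| = $295.96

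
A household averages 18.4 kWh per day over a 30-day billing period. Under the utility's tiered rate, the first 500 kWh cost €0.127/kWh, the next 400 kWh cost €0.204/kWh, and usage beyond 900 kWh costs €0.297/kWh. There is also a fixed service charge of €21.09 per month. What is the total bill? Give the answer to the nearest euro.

€95

Usage = 18.4 kWh/day × 30 days = 552 kWh
First 500 kWh × €0.127 = €63.50
Next 52 kWh × €0.204 = €10.61
Remaining tier: 0 kWh (not reached)
Energy charge = €74.11; + service €21.09 = €95.20 ≈ €95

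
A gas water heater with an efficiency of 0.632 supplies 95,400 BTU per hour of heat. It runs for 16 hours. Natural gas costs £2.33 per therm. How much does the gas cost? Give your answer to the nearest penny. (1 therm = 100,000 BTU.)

£56.27

Heat delivered = 95,400 BTU/h × 16 h = 1,526,400 BTU
Gas input = 1,526,400 / 0.632 = 2,415,190 BTU
= 2,415,190 / 100,000 = 24.15 therm
Cost = 24.15 × £2.33/therm = £56.27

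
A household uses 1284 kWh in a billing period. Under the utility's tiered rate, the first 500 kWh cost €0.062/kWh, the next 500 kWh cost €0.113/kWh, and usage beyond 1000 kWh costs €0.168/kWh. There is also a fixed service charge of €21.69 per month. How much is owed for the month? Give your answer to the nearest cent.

€156.90

First 500 kWh × €0.062 = €31.00
Next 500 kWh × €0.113 = €56.50
Remaining 284 kWh × €0.168 = €47.71
Energy charge = €135.21; + service €21.69 = €156.90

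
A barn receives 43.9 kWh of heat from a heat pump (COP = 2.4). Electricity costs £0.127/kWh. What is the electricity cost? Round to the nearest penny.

Electrical input = 43.9 kWh / 2.4 = 18.29 kWh
Cost = 18.29 × £0.127/kWh = £2.32

£2.32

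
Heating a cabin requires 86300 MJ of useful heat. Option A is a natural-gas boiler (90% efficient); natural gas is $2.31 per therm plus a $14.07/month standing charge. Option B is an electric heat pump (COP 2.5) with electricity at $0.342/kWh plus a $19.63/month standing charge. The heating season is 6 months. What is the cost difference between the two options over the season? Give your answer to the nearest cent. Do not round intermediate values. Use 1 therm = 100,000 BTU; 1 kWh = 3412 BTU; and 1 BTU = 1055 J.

Heat load = 86300 MJ = 86,300,000,000 J / 1055 = 81,800,948 BTU
Gas: input = 81,800,948 / 0.90 = 90,889,942 BTU = 908.9 therm → 908.9 × $2.31 = $2,099.56; + 6 × $14.07 standing = $2,183.98
Heat pump: 81,800,948 BTU / 3412 = 23,970 kWh heat; / 2.5 = 9,590 kWh in → × $0.342 = $3,279.71; + 6 × $19.63 standing = $3,397.49
Difference = |$2,183.98 − $3,397.49| = $1,213.51

$1213.51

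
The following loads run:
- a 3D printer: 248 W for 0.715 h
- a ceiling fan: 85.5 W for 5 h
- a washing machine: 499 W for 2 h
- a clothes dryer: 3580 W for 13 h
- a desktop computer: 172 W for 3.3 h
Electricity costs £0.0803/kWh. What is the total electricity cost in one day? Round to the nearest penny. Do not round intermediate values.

£3.91

3D printer: 248 W × 0.715 h = 177 Wh = 0.1773 kWh
ceiling fan: 85.5 W × 5 h = 428 Wh = 0.4275 kWh
washing machine: 499 W × 2 h = 998 Wh = 0.998 kWh
clothes dryer: 3580 W × 13 h = 46,540 Wh = 46.54 kWh
desktop computer: 172 W × 3.3 h = 568 Wh = 0.5676 kWh
Total energy = 0.1773 + 0.4275 + 0.998 + 46.54 + 0.5676 = 48.71 kWh
Cost = 48.71 kWh × £0.0803 = £3.91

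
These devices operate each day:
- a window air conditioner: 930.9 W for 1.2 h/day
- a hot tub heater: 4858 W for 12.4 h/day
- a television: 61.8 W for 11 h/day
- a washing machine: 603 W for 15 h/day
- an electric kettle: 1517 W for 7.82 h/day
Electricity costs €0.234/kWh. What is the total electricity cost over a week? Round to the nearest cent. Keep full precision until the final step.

window air conditioner: 930.9 W × 1.2 h × 7 d = 7,820 Wh = 7.82 kWh
hot tub heater: 4858 W × 12.4 h × 7 d = 421,674 Wh = 421.7 kWh
television: 61.8 W × 11 h × 7 d = 4,759 Wh = 4.759 kWh
washing machine: 603 W × 15 h × 7 d = 63,315 Wh = 63.31 kWh
electric kettle: 1517 W × 7.82 h × 7 d = 83,041 Wh = 83.04 kWh
Total energy = 7.82 + 421.7 + 4.759 + 63.31 + 83.04 = 580.6 kWh
Cost = 580.6 kWh × €0.234 = €135.86

€135.86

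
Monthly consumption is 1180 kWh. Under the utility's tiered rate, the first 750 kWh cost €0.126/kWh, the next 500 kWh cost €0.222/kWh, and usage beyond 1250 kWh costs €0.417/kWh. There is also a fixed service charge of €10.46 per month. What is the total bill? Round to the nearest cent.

€200.42

First 750 kWh × €0.126 = €94.50
Next 430 kWh × €0.222 = €95.46
Remaining tier: 0 kWh (not reached)
Energy charge = €189.96; + service €10.46 = €200.42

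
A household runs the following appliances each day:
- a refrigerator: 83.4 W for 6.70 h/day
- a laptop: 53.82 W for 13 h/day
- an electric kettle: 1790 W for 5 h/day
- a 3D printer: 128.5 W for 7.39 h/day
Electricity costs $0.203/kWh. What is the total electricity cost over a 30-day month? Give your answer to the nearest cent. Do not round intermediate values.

$67.95

refrigerator: 83.4 W × 6.70 h × 30 d = 16,763 Wh = 16.76 kWh
laptop: 53.82 W × 13 h × 30 d = 20,990 Wh = 20.99 kWh
electric kettle: 1790 W × 5 h × 30 d = 268,500 Wh = 268.5 kWh
3D printer: 128.5 W × 7.39 h × 30 d = 28,488 Wh = 28.49 kWh
Total energy = 16.76 + 20.99 + 268.5 + 28.49 = 334.7 kWh
Cost = 334.7 kWh × $0.203 = $67.95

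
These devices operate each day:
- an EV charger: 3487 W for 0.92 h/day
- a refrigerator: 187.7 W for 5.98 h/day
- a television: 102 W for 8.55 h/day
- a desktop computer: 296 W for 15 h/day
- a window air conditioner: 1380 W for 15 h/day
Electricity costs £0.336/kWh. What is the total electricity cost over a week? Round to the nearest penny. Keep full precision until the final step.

£71.37

EV charger: 3487 W × 0.92 h × 7 d = 22,456 Wh = 22.46 kWh
refrigerator: 187.7 W × 5.98 h × 7 d = 7,857 Wh = 7.857 kWh
television: 102 W × 8.55 h × 7 d = 6,105 Wh = 6.105 kWh
desktop computer: 296 W × 15 h × 7 d = 31,080 Wh = 31.08 kWh
window air conditioner: 1380 W × 15 h × 7 d = 144,900 Wh = 144.9 kWh
Total energy = 22.46 + 7.857 + 6.105 + 31.08 + 144.9 = 212.4 kWh
Cost = 212.4 kWh × £0.336 = £71.37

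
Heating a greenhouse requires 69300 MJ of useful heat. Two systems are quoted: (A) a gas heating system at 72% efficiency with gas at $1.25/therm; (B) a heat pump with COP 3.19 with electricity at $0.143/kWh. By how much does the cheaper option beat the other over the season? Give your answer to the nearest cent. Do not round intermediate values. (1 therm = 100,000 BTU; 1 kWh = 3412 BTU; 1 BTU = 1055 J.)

$277.39

Heat load = 69300 MJ = 69,300,000,000 J / 1055 = 65,687,204 BTU
Gas: input = 65,687,204 / 0.72 = 91,232,227 BTU = 912.3 therm → 912.3 × $1.25 = $1,140.40
Heat pump: 65,687,204 BTU / 3412 = 19,250 kWh heat; / 3.19 = 6,035 kWh in → × $0.143 = $863.01
Difference = |$1,140.40 − $863.01| = $277.39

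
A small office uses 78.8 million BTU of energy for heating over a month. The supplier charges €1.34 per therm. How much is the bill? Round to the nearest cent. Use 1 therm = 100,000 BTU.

78.8 million BTU × (10 therm/million BTU) = 788 therm
Cost = 788 therm × €1.34/therm = €1,055.92

€1055.92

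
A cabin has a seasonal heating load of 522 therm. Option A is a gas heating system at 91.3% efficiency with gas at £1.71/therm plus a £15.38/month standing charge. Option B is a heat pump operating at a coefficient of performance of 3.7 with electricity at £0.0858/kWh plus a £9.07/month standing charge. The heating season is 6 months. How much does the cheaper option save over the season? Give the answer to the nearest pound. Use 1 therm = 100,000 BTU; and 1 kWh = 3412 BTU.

£661

Heat load = 522 therm × 100,000 = 52,200,000 BTU
Gas: input = 52,200,000 / 0.913 = 57,174,151 BTU = 571.7 therm → 571.7 × £1.71 = £977.68; + 6 × £15.38 standing = £1,069.96
Heat pump: 52,200,000 BTU / 3412 = 15,300 kWh heat; / 3.7 = 4,135 kWh in → × £0.0858 = £354.77; + 6 × £9.07 standing = £409.19
Difference = |£1,069.96 − £409.19| = £660.77 ≈ £661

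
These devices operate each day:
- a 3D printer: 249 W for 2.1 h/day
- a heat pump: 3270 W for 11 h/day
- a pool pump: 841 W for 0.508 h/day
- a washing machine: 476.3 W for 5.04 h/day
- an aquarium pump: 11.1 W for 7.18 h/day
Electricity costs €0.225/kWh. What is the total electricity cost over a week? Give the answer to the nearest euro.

€62

3D printer: 249 W × 2.1 h × 7 d = 3,660 Wh = 3.66 kWh
heat pump: 3270 W × 11 h × 7 d = 251,790 Wh = 251.8 kWh
pool pump: 841 W × 0.508 h × 7 d = 2,991 Wh = 2.991 kWh
washing machine: 476.3 W × 5.04 h × 7 d = 16,804 Wh = 16.8 kWh
aquarium pump: 11.1 W × 7.18 h × 7 d = 558 Wh = 0.5579 kWh
Total energy = 3.66 + 251.8 + 2.991 + 16.8 + 0.5579 = 275.8 kWh
Cost = 275.8 kWh × €0.225 = €62.06 ≈ €62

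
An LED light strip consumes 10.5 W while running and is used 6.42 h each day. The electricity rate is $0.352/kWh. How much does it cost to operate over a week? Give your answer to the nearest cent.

Energy = 10.5 W × 6.42 h/day × 7 days = 472 Wh = 0.4719 kWh
Cost = 0.4719 kWh × $0.352/kWh = $0.17

$0.17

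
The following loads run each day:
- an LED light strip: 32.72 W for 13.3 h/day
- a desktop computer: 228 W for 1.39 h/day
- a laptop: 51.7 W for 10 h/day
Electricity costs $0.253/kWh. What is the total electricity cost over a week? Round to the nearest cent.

LED light strip: 32.72 W × 13.3 h × 7 d = 3,046 Wh = 3.046 kWh
desktop computer: 228 W × 1.39 h × 7 d = 2,218 Wh = 2.218 kWh
laptop: 51.7 W × 10 h × 7 d = 3,619 Wh = 3.619 kWh
Total energy = 3.046 + 2.218 + 3.619 = 8.884 kWh
Cost = 8.884 kWh × $0.253 = $2.25

$2.25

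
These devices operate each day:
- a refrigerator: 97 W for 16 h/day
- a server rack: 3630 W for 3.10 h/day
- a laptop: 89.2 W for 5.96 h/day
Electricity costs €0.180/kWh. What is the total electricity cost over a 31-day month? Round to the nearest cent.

€74.42

refrigerator: 97 W × 16 h × 31 d = 48,112 Wh = 48.11 kWh
server rack: 3630 W × 3.10 h × 31 d = 348,843 Wh = 348.8 kWh
laptop: 89.2 W × 5.96 h × 31 d = 16,481 Wh = 16.48 kWh
Total energy = 48.11 + 348.8 + 16.48 = 413.4 kWh
Cost = 413.4 kWh × €0.180 = €74.42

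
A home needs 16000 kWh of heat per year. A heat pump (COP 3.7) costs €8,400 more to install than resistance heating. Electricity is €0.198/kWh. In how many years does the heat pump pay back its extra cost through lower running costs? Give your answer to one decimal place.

3.6 years

Resistance: 16000 kWh × €0.198 = €3,168.00/yr
Heat pump: 16000 / 3.7 = 4324 kWh in → × €0.198 = €856.22/yr
Annual savings = €2,311.78
Payback = €8,400 / €2,311.78 = 3.63 years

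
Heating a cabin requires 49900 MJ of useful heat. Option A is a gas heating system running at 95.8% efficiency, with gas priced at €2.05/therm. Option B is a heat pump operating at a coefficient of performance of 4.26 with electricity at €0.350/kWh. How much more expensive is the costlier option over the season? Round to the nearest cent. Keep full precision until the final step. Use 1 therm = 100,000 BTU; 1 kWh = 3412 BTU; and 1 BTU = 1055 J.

Heat load = 49900 MJ = 49,900,000,000 J / 1055 = 47,298,578 BTU
Gas: input = 47,298,578 / 0.958 = 49,372,211 BTU = 493.7 therm → 493.7 × €2.05 = €1,012.13
Heat pump: 47,298,578 BTU / 3412 = 13,860 kWh heat; / 4.26 = 3,254 kWh in → × €0.350 = €1,138.93
Difference = |€1,012.13 − €1,138.93| = €126.80

€126.80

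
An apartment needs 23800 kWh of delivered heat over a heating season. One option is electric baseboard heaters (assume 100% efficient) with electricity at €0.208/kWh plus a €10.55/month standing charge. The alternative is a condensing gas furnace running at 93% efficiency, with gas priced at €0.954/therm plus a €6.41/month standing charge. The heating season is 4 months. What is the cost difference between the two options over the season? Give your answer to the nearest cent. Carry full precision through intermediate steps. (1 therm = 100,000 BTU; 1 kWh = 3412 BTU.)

€4133.95

Heat load = 23800 kWh × 3412 = 81,205,600 BTU
Gas: input = 81,205,600 / 0.93 = 87,317,849 BTU = 873.2 therm → 873.2 × €0.954 = €833.01; + 4 × €6.41 standing = €858.65
Electric: 81,205,600 BTU / 3412 = 23,800 kWh → × €0.208 = €4,950.40; + 4 × €10.55 standing = €4,992.60
Difference = |€858.65 − €4,992.60| = €4,133.95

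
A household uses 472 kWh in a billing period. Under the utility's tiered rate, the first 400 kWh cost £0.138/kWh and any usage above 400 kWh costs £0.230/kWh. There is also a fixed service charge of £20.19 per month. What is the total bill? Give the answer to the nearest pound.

£92

First 400 kWh × £0.138 = £55.20
Remaining 72 kWh × £0.230 = £16.56
Energy charge = £71.76; + service £20.19 = £91.95 ≈ £92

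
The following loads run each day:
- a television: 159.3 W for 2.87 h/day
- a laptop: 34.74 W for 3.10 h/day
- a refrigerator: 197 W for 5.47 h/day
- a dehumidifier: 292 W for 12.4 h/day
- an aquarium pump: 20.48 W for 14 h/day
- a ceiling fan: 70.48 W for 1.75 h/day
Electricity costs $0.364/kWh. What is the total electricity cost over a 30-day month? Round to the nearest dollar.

$62

television: 159.3 W × 2.87 h × 30 d = 13,716 Wh = 13.72 kWh
laptop: 34.74 W × 3.10 h × 30 d = 3,231 Wh = 3.231 kWh
refrigerator: 197 W × 5.47 h × 30 d = 32,328 Wh = 32.33 kWh
dehumidifier: 292 W × 12.4 h × 30 d = 108,624 Wh = 108.6 kWh
aquarium pump: 20.48 W × 14 h × 30 d = 8,602 Wh = 8.602 kWh
ceiling fan: 70.48 W × 1.75 h × 30 d = 3,700 Wh = 3.7 kWh
Total energy = 13.72 + 3.231 + 32.33 + 108.6 + 8.602 + 3.7 = 170.2 kWh
Cost = 170.2 kWh × $0.364 = $61.95 ≈ $62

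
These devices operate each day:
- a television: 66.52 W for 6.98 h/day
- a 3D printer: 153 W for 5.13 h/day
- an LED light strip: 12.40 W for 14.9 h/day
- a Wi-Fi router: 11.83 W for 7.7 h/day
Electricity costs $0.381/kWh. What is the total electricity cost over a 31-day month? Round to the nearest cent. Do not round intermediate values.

television: 66.52 W × 6.98 h × 31 d = 14,394 Wh = 14.39 kWh
3D printer: 153 W × 5.13 h × 31 d = 24,332 Wh = 24.33 kWh
LED light strip: 12.40 W × 14.9 h × 31 d = 5,728 Wh = 5.728 kWh
Wi-Fi router: 11.83 W × 7.7 h × 31 d = 2,824 Wh = 2.824 kWh
Total energy = 14.39 + 24.33 + 5.728 + 2.824 = 47.28 kWh
Cost = 47.28 kWh × $0.381 = $18.01

$18.01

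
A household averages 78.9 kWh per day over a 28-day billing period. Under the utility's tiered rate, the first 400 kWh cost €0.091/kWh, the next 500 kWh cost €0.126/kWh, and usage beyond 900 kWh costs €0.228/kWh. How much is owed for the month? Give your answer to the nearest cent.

Usage = 78.9 kWh/day × 28 days = 2209.2 kWh
First 400 kWh × €0.091 = €36.40
Next 500 kWh × €0.126 = €63.00
Remaining 1309.2 kWh × €0.228 = €298.50
Total = €397.90

€397.90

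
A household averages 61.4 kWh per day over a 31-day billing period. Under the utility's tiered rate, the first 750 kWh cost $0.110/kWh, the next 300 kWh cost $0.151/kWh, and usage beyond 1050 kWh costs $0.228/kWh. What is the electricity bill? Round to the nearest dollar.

$322

Usage = 61.4 kWh/day × 31 days = 1903.4 kWh
First 750 kWh × $0.110 = $82.50
Next 300 kWh × $0.151 = $45.30
Remaining 853.4 kWh × $0.228 = $194.58
Total = $322.38 ≈ $322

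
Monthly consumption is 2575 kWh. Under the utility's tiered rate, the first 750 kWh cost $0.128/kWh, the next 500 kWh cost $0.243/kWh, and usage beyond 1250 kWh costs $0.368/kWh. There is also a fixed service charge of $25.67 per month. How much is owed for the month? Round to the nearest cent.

$730.77

First 750 kWh × $0.128 = $96.00
Next 500 kWh × $0.243 = $121.50
Remaining 1325 kWh × $0.368 = $487.60
Energy charge = $705.10; + service $25.67 = $730.77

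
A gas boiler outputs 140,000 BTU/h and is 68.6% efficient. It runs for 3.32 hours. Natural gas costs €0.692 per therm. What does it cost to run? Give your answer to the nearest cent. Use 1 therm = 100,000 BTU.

Heat delivered = 140,000 BTU/h × 3.32 h = 464,800 BTU
Gas input = 464,800 / 0.686 = 677,551 BTU
= 677,551 / 100,000 = 6.776 therm
Cost = 6.776 × €0.692/therm = €4.69

€4.69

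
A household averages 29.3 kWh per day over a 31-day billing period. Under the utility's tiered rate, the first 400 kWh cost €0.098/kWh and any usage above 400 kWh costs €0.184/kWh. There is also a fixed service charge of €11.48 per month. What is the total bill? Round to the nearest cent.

€144.21

Usage = 29.3 kWh/day × 31 days = 908.3 kWh
First 400 kWh × €0.098 = €39.20
Remaining 508.3 kWh × €0.184 = €93.53
Energy charge = €132.73; + service €11.48 = €144.21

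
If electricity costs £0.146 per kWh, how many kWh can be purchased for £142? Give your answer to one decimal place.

£142 / £0.146 per kWh = 972.6 kWh

972.6 kWh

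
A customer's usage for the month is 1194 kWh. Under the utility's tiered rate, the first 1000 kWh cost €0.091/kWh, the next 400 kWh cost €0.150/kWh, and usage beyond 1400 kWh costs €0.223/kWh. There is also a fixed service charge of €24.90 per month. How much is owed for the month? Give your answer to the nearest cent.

€145.00

First 1000 kWh × €0.091 = €91.00
Next 194 kWh × €0.150 = €29.10
Remaining tier: 0 kWh (not reached)
Energy charge = €120.10; + service €24.90 = €145.00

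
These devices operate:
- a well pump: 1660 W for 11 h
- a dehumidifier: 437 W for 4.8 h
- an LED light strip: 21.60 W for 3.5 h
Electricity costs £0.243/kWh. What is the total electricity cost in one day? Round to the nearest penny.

£4.97

well pump: 1660 W × 11 h = 18,260 Wh = 18.26 kWh
dehumidifier: 437 W × 4.8 h = 2,098 Wh = 2.098 kWh
LED light strip: 21.60 W × 3.5 h = 76 Wh = 0.0756 kWh
Total energy = 18.26 + 2.098 + 0.0756 = 20.43 kWh
Cost = 20.43 kWh × £0.243 = £4.97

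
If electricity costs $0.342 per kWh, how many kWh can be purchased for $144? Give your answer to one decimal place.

$144 / $0.342 per kWh = 421.1 kWh

421.1 kWh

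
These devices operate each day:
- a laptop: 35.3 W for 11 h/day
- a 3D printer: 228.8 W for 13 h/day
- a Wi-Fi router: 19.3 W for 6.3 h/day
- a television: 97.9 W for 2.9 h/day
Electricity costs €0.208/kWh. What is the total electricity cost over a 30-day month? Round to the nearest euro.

laptop: 35.3 W × 11 h × 30 d = 11,649 Wh = 11.65 kWh
3D printer: 228.8 W × 13 h × 30 d = 89,232 Wh = 89.23 kWh
Wi-Fi router: 19.3 W × 6.3 h × 30 d = 3,648 Wh = 3.648 kWh
television: 97.9 W × 2.9 h × 30 d = 8,517 Wh = 8.517 kWh
Total energy = 11.65 + 89.23 + 3.648 + 8.517 = 113 kWh
Cost = 113 kWh × €0.208 = €23.51 ≈ €24

€24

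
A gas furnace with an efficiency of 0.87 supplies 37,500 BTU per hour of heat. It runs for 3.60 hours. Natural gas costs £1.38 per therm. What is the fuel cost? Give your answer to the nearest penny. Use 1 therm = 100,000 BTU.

Heat delivered = 37,500 BTU/h × 3.60 h = 135,000 BTU
Gas input = 135,000 / 0.87 = 155,172 BTU
= 155,172 / 100,000 = 1.552 therm
Cost = 1.552 × £1.38/therm = £2.14

£2.14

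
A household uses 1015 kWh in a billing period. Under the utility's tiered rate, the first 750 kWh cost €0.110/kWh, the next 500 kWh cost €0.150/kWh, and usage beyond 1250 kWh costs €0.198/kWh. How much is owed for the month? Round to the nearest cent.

€122.25

First 750 kWh × €0.110 = €82.50
Next 265 kWh × €0.150 = €39.75
Remaining tier: 0 kWh (not reached)
Total = €122.25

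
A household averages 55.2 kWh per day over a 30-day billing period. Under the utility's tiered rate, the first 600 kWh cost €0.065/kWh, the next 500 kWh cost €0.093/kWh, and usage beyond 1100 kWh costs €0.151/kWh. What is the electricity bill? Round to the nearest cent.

Usage = 55.2 kWh/day × 30 days = 1656 kWh
First 600 kWh × €0.065 = €39.00
Next 500 kWh × €0.093 = €46.50
Remaining 556 kWh × €0.151 = €83.96
Total = €169.46

€169.46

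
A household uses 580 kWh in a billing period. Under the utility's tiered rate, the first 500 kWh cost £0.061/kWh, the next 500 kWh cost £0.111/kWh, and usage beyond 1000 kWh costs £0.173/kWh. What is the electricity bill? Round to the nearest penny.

£39.38

First 500 kWh × £0.061 = £30.50
Next 80 kWh × £0.111 = £8.88
Remaining tier: 0 kWh (not reached)
Total = £39.38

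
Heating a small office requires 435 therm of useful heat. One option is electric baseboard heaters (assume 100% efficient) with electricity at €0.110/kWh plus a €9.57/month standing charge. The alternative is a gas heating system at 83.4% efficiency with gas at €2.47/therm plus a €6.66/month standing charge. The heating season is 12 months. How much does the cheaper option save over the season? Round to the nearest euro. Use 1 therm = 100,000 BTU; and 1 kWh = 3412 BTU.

Heat load = 435 therm × 100,000 = 43,500,000 BTU
Gas: input = 43,500,000 / 0.834 = 52,158,273 BTU = 521.6 therm → 521.6 × €2.47 = €1,288.31; + 12 × €6.66 standing = €1,368.23
Electric: 43,500,000 BTU / 3412 = 12,750 kWh → × €0.110 = €1,402.40; + 12 × €9.57 standing = €1,517.24
Difference = |€1,368.23 − €1,517.24| = €149.01 ≈ €149

€149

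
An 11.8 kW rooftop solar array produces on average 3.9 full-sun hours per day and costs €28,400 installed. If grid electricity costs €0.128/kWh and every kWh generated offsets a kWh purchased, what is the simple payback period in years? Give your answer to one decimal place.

Daily generation = 11.8 kW × 3.9 h = 46.02 kWh
Annual generation = 46.02 × 365 = 16797 kWh
Annual savings = 16797 × €0.128 = €2,150.05
Payback = €28,400 / €2,150.05 = 13.2 years

13.2 years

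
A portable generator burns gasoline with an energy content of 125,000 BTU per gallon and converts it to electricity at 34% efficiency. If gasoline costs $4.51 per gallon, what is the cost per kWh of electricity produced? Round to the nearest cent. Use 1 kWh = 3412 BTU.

$0.36

Electrical output per gallon = 125,000 BTU × 0.34 / 3412 BTU/kWh = 12.46 kWh
Cost per kWh = $4.51 / 12.46 kWh = $0.362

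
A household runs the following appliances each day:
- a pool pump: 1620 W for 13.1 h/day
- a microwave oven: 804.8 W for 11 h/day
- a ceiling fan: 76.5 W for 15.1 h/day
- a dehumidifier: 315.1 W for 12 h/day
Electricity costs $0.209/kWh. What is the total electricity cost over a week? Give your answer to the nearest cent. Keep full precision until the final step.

$51.22

pool pump: 1620 W × 13.1 h × 7 d = 148,554 Wh = 148.6 kWh
microwave oven: 804.8 W × 11 h × 7 d = 61,970 Wh = 61.97 kWh
ceiling fan: 76.5 W × 15.1 h × 7 d = 8,086 Wh = 8.086 kWh
dehumidifier: 315.1 W × 12 h × 7 d = 26,468 Wh = 26.47 kWh
Total energy = 148.6 + 61.97 + 8.086 + 26.47 = 245.1 kWh
Cost = 245.1 kWh × $0.209 = $51.22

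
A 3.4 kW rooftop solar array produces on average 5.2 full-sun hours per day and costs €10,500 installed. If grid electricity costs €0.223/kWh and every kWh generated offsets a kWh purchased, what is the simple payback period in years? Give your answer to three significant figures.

Daily generation = 3.4 kW × 5.2 h = 17.68 kWh
Annual generation = 17.68 × 365 = 6453.2 kWh
Annual savings = 6453.2 × €0.223 = €1,439.06
Payback = €10,500 / €1,439.06 = 7.3 years

7.30 years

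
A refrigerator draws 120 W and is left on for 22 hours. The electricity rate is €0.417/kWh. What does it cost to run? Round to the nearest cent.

€1.10

Energy = 120 W × 22 h = 2,640 Wh = 2.64 kWh
Cost = 2.64 kWh × €0.417/kWh = €1.10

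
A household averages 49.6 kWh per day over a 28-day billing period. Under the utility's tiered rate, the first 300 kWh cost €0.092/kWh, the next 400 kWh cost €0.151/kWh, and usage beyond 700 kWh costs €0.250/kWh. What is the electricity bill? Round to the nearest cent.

Usage = 49.6 kWh/day × 28 days = 1388.8 kWh
First 300 kWh × €0.092 = €27.60
Next 400 kWh × €0.151 = €60.40
Remaining 688.8 kWh × €0.250 = €172.20
Total = €260.20

€260.20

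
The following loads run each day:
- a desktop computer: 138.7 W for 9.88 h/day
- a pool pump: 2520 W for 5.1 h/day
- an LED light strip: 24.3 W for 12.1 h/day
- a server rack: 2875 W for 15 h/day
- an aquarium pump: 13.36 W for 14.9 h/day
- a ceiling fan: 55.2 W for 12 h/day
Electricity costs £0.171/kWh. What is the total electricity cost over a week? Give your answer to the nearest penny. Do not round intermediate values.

£70.03

desktop computer: 138.7 W × 9.88 h × 7 d = 9,592 Wh = 9.592 kWh
pool pump: 2520 W × 5.1 h × 7 d = 89,964 Wh = 89.96 kWh
LED light strip: 24.3 W × 12.1 h × 7 d = 2,058 Wh = 2.058 kWh
server rack: 2875 W × 15 h × 7 d = 301,875 Wh = 301.9 kWh
aquarium pump: 13.36 W × 14.9 h × 7 d = 1,393 Wh = 1.393 kWh
ceiling fan: 55.2 W × 12 h × 7 d = 4,637 Wh = 4.637 kWh
Total energy = 9.592 + 89.96 + 2.058 + 301.9 + 1.393 + 4.637 = 409.5 kWh
Cost = 409.5 kWh × £0.171 = £70.03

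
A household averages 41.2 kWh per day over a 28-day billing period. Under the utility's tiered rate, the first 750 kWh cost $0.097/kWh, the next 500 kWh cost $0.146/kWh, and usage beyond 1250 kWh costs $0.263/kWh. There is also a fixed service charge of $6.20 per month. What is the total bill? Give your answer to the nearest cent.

Usage = 41.2 kWh/day × 28 days = 1153.6 kWh
First 750 kWh × $0.097 = $72.75
Next 403.6 kWh × $0.146 = $58.93
Remaining tier: 0 kWh (not reached)
Energy charge = $131.68; + service $6.20 = $137.88

$137.88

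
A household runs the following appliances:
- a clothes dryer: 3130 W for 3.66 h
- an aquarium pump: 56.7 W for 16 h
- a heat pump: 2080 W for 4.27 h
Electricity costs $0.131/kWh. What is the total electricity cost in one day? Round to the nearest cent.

$2.78

clothes dryer: 3130 W × 3.66 h = 11,456 Wh = 11.46 kWh
aquarium pump: 56.7 W × 16 h = 907 Wh = 0.9072 kWh
heat pump: 2080 W × 4.27 h = 8,882 Wh = 8.882 kWh
Total energy = 11.46 + 0.9072 + 8.882 = 21.24 kWh
Cost = 21.24 kWh × $0.131 = $2.78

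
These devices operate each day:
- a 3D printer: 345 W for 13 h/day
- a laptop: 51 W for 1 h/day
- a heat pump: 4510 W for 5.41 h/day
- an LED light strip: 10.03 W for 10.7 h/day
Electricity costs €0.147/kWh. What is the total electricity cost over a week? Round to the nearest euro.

€30

3D printer: 345 W × 13 h × 7 d = 31,395 Wh = 31.39 kWh
laptop: 51 W × 1 h × 7 d = 357 Wh = 0.357 kWh
heat pump: 4510 W × 5.41 h × 7 d = 170,794 Wh = 170.8 kWh
LED light strip: 10.03 W × 10.7 h × 7 d = 751 Wh = 0.7512 kWh
Total energy = 31.39 + 0.357 + 170.8 + 0.7512 = 203.3 kWh
Cost = 203.3 kWh × €0.147 = €29.88 ≈ €30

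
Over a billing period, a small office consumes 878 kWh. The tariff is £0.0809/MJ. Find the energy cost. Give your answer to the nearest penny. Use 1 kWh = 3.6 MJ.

878 kWh × (3.6 MJ/kWh) = 3,161 MJ
Cost = 3,161 MJ × £0.0809/MJ = £255.71

£255.71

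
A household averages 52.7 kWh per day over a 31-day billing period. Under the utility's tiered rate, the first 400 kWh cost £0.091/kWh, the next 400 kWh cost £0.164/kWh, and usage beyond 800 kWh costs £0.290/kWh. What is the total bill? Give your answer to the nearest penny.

Usage = 52.7 kWh/day × 31 days = 1633.7 kWh
First 400 kWh × £0.091 = £36.40
Next 400 kWh × £0.164 = £65.60
Remaining 833.7 kWh × £0.290 = £241.77
Total = £343.77

£343.77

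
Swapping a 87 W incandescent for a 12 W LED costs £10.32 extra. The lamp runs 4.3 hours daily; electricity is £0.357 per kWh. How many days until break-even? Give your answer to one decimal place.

89.6 days

Power saved = 87 − 12 = 75 W
Daily energy saved = 75 W × 4.3 h = 322.5 Wh = 0.3225 kWh
Daily savings = 0.3225 × £0.357 = £0.1151
Payback = £10.32 / £0.1151 per day = 89.64 days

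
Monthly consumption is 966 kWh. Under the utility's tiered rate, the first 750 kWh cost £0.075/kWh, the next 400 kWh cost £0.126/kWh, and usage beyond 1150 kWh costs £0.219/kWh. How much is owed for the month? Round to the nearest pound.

£83

First 750 kWh × £0.075 = £56.25
Next 216 kWh × £0.126 = £27.22
Remaining tier: 0 kWh (not reached)
Total = £83.47 ≈ £83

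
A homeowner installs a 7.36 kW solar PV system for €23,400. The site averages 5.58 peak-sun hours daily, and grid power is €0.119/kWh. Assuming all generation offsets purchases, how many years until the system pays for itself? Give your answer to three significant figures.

Daily generation = 7.36 kW × 5.58 h = 41.07 kWh
Annual generation = 41.07 × 365 = 14990 kWh
Annual savings = 14990 × €0.119 = €1,783.82
Payback = €23,400 / €1,783.82 = 13.1 years

13.1 years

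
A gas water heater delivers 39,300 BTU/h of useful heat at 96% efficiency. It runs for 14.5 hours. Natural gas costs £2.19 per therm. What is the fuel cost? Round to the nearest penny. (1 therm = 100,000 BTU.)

£13.00

Heat delivered = 39,300 BTU/h × 14.5 h = 569,850 BTU
Gas input = 569,850 / 0.960 = 593,594 BTU
= 593,594 / 100,000 = 5.936 therm
Cost = 5.936 × £2.19/therm = £13.00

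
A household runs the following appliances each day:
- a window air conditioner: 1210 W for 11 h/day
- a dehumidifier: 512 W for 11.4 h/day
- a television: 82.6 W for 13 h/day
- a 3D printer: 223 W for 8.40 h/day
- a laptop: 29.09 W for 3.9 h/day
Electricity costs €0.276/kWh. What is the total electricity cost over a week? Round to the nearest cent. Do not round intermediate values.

window air conditioner: 1210 W × 11 h × 7 d = 93,170 Wh = 93.17 kWh
dehumidifier: 512 W × 11.4 h × 7 d = 40,858 Wh = 40.86 kWh
television: 82.6 W × 13 h × 7 d = 7,517 Wh = 7.517 kWh
3D printer: 223 W × 8.40 h × 7 d = 13,112 Wh = 13.11 kWh
laptop: 29.09 W × 3.9 h × 7 d = 794 Wh = 0.7942 kWh
Total energy = 93.17 + 40.86 + 7.517 + 13.11 + 0.7942 = 155.5 kWh
Cost = 155.5 kWh × €0.276 = €42.90

€42.90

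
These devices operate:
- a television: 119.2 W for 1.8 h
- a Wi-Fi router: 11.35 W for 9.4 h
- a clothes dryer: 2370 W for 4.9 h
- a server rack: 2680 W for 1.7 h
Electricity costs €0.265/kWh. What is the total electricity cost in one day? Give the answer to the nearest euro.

television: 119.2 W × 1.8 h = 215 Wh = 0.2146 kWh
Wi-Fi router: 11.35 W × 9.4 h = 107 Wh = 0.1067 kWh
clothes dryer: 2370 W × 4.9 h = 11,613 Wh = 11.61 kWh
server rack: 2680 W × 1.7 h = 4,556 Wh = 4.556 kWh
Total energy = 0.2146 + 0.1067 + 11.61 + 4.556 = 16.49 kWh
Cost = 16.49 kWh × €0.265 = €4.37 ≈ €4

€4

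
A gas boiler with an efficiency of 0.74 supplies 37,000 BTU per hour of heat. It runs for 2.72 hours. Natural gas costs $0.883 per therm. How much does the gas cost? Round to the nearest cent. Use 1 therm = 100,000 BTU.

$1.20

Heat delivered = 37,000 BTU/h × 2.72 h = 100,640 BTU
Gas input = 100,640 / 0.74 = 136,000 BTU
= 136,000 / 100,000 = 1.36 therm
Cost = 1.36 × $0.883/therm = $1.20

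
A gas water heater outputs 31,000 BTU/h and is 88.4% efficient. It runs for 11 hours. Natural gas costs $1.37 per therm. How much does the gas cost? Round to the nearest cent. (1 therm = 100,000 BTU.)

$5.28

Heat delivered = 31,000 BTU/h × 11 h = 341,000 BTU
Gas input = 341,000 / 0.884 = 385,747 BTU
= 385,747 / 100,000 = 3.857 therm
Cost = 3.857 × $1.37/therm = $5.28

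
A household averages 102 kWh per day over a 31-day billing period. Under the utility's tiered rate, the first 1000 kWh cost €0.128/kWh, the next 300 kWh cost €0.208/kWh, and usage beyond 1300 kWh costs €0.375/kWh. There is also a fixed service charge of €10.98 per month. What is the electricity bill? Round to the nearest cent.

Usage = 102 kWh/day × 31 days = 3162 kWh
First 1000 kWh × €0.128 = €128.00
Next 300 kWh × €0.208 = €62.40
Remaining 1862 kWh × €0.375 = €698.25
Energy charge = €888.65; + service €10.98 = €899.63

€899.63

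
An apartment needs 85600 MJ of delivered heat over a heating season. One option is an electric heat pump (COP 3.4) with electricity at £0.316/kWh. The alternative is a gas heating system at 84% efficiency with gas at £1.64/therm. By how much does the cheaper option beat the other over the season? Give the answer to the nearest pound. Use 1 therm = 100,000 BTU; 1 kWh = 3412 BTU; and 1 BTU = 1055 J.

Heat load = 85600 MJ = 85,600,000,000 J / 1055 = 81,137,441 BTU
Gas: input = 81,137,441 / 0.84 = 96,592,191 BTU = 965.9 therm → 965.9 × £1.64 = £1,584.11
Heat pump: 81,137,441 BTU / 3412 = 23,780 kWh heat; / 3.4 = 6,994 kWh in → × £0.316 = £2,210.14
Difference = |£1,584.11 − £2,210.14| = £626.03 ≈ £626

£626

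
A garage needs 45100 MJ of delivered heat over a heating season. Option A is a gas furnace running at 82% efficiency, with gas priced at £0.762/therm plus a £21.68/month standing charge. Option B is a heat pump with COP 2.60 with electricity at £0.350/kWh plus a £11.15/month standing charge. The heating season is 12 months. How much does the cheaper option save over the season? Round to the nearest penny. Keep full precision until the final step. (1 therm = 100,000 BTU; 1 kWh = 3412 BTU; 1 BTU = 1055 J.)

Heat load = 45100 MJ = 45,100,000,000 J / 1055 = 42,748,815 BTU
Gas: input = 42,748,815 / 0.82 = 52,132,701 BTU = 521.3 therm → 521.3 × £0.762 = £397.25; + 12 × £21.68 standing = £657.41
Heat pump: 42,748,815 BTU / 3412 = 12,530 kWh heat; / 2.60 = 4,819 kWh in → × £0.350 = £1,686.59; + 12 × £11.15 standing = £1,820.39
Difference = |£657.41 − £1,820.39| = £1,162.98

£1162.98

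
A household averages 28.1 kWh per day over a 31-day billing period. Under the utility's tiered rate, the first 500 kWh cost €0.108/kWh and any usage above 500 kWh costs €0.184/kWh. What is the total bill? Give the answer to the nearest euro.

€122

Usage = 28.1 kWh/day × 31 days = 871.1 kWh
First 500 kWh × €0.108 = €54.00
Remaining 371.1 kWh × €0.184 = €68.28
Total = €122.28 ≈ €122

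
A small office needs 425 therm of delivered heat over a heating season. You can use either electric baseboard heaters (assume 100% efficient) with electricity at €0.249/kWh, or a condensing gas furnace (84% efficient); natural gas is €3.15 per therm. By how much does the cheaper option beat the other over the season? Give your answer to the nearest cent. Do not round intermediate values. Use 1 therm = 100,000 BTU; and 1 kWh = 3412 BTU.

Heat load = 425 therm × 100,000 = 42,500,000 BTU
Gas: input = 42,500,000 / 0.84 = 50,595,238 BTU = 506 therm → 506 × €3.15 = €1,593.75
Electric: 42,500,000 BTU / 3412 = 12,460 kWh → × €0.249 = €3,101.55
Difference = |€1,593.75 − €3,101.55| = €1,507.80

€1507.80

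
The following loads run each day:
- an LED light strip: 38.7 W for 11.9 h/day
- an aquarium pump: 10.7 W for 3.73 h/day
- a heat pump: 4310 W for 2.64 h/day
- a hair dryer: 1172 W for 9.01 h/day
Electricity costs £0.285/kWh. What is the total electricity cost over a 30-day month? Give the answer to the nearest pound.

£192

LED light strip: 38.7 W × 11.9 h × 30 d = 13,816 Wh = 13.82 kWh
aquarium pump: 10.7 W × 3.73 h × 30 d = 1,197 Wh = 1.197 kWh
heat pump: 4310 W × 2.64 h × 30 d = 341,352 Wh = 341.4 kWh
hair dryer: 1172 W × 9.01 h × 30 d = 316,792 Wh = 316.8 kWh
Total energy = 13.82 + 1.197 + 341.4 + 316.8 = 673.2 kWh
Cost = 673.2 kWh × £0.285 = £191.85 ≈ £192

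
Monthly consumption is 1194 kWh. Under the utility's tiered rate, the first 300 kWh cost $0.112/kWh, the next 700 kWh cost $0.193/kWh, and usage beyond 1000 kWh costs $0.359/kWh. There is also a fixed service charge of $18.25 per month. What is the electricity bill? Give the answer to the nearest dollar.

$257

First 300 kWh × $0.112 = $33.60
Next 700 kWh × $0.193 = $135.10
Remaining 194 kWh × $0.359 = $69.65
Energy charge = $238.35; + service $18.25 = $256.60 ≈ $257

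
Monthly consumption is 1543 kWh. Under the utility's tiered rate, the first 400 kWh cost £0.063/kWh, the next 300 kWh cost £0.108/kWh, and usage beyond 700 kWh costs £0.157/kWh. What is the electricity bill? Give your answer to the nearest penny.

£189.95

First 400 kWh × £0.063 = £25.20
Next 300 kWh × £0.108 = £32.40
Remaining 843 kWh × £0.157 = £132.35
Total = £189.95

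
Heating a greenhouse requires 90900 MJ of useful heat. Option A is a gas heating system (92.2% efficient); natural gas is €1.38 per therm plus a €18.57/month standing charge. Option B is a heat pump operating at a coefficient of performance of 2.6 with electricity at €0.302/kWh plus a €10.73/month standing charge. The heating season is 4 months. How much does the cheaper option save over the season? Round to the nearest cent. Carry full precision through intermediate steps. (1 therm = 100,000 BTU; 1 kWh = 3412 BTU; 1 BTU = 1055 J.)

€1612.19

Heat load = 90900 MJ = 90,900,000,000 J / 1055 = 86,161,137 BTU
Gas: input = 86,161,137 / 0.922 = 93,450,258 BTU = 934.5 therm → 934.5 × €1.38 = €1,289.61; + 4 × €18.57 standing = €1,363.89
Heat pump: 86,161,137 BTU / 3412 = 25,250 kWh heat; / 2.6 = 9,712 kWh in → × €0.302 = €2,933.16; + 4 × €10.73 standing = €2,976.08
Difference = |€1,363.89 − €2,976.08| = €1,612.19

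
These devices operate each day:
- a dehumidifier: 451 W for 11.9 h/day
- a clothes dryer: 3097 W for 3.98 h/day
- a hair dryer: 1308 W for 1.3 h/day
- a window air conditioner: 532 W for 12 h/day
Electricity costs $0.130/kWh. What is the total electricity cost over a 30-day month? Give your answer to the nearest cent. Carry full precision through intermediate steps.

$100.53

dehumidifier: 451 W × 11.9 h × 30 d = 161,007 Wh = 161 kWh
clothes dryer: 3097 W × 3.98 h × 30 d = 369,782 Wh = 369.8 kWh
hair dryer: 1308 W × 1.3 h × 30 d = 51,012 Wh = 51.01 kWh
window air conditioner: 532 W × 12 h × 30 d = 191,520 Wh = 191.5 kWh
Total energy = 161 + 369.8 + 51.01 + 191.5 = 773.3 kWh
Cost = 773.3 kWh × $0.130 = $100.53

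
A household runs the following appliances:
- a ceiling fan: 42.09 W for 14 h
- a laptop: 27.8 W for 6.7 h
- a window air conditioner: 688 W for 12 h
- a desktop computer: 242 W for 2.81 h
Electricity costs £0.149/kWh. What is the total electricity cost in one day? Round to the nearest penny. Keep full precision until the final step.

£1.45

ceiling fan: 42.09 W × 14 h = 589 Wh = 0.5893 kWh
laptop: 27.8 W × 6.7 h = 186 Wh = 0.1863 kWh
window air conditioner: 688 W × 12 h = 8,256 Wh = 8.256 kWh
desktop computer: 242 W × 2.81 h = 680 Wh = 0.68 kWh
Total energy = 0.5893 + 0.1863 + 8.256 + 0.68 = 9.712 kWh
Cost = 9.712 kWh × £0.149 = £1.45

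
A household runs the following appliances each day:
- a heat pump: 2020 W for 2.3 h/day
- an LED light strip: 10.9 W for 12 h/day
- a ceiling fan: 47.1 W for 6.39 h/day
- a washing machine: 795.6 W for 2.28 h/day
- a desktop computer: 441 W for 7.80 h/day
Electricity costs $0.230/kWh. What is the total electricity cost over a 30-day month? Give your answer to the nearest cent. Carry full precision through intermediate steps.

heat pump: 2020 W × 2.3 h × 30 d = 139,380 Wh = 139.4 kWh
LED light strip: 10.9 W × 12 h × 30 d = 3,924 Wh = 3.924 kWh
ceiling fan: 47.1 W × 6.39 h × 30 d = 9,029 Wh = 9.029 kWh
washing machine: 795.6 W × 2.28 h × 30 d = 54,419 Wh = 54.42 kWh
desktop computer: 441 W × 7.80 h × 30 d = 103,194 Wh = 103.2 kWh
Total energy = 139.4 + 3.924 + 9.029 + 54.42 + 103.2 = 309.9 kWh
Cost = 309.9 kWh × $0.230 = $71.29

$71.29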